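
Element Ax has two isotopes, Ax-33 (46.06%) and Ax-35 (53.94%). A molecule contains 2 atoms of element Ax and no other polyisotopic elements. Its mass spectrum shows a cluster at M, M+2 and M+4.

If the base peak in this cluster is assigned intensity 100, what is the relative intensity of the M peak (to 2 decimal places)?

42.70

Term probabilities: M 0.2122, M+2 0.4969, M+4 0.2910. Base peak = M+2.
P(M+2) = C(2,1) × 0.4606^1 × 0.5394^1 = 2 × 0.4606 × 0.5394 = 0.496895 (base)
P(M) = C(2,0) × 0.4606^2 × 0.5394^0 = 1 × 0.21215236 × 1.0000 = 0.212152
Relative intensity = 0.212152 / 0.496895 × 100 = 42.70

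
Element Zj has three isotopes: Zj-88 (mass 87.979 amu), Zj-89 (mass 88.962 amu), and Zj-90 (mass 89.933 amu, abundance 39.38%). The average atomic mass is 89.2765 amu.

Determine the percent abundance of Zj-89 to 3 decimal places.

53.715%

Let x and y be the fractions of Zj-88 and Zj-89. Then x + y = 1 − 0.3938 = 0.6062 and 87.979x + 88.962y = 89.2765 − 0.3938×89.933 = 53.8608846.
Substituting: 87.979x + 88.962(0.6062 − x) = 53.8608846
(87.979 − 88.962)x = -0.0678798  ⇒  x = 0.06905, y = 0.53715
Zj-88: 6.905%, Zj-89: 53.715%.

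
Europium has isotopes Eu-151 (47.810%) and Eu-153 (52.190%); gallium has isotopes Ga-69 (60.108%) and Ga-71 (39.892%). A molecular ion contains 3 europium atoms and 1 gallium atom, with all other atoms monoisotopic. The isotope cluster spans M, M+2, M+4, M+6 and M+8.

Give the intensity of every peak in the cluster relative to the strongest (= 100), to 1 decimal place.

17.4 : 68.5 : 100.0 : 63.9 : 15.0

Europium pattern (n=3): 0.10928391 : 0.3578871 : 0.39067407 : 0.14215492
Gallium pattern (n=1): 0.60108 : 0.39892
Convolve the two distributions (both contribute in 2-u steps):
  M: 0.10928391×0.60108 = 0.065688
  M+2: 0.10928391×0.39892 + 0.3578871×0.60108 = 0.258714
  M+4: 0.3578871×0.39892 + 0.39067407×0.60108 = 0.377595
  M+6: 0.39067407×0.39892 + 0.14215492×0.60108 = 0.241294
  M+8: 0.14215492×0.39892 = 0.056708
Scale to base peak (0.377595) = 100: 17.4 : 68.5 : 100.0 : 63.9 : 15.0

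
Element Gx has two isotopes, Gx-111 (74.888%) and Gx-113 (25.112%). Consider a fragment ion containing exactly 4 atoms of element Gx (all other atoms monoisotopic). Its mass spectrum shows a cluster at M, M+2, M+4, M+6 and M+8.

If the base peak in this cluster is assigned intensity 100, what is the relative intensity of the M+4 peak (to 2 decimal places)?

Term probabilities: M 0.3145, M+2 0.4219, M+4 0.2122, M+6 0.0474, M+8 0.0040. Base peak = M+2.
P(M+2) = C(4,1) × 0.74888^3 × 0.25112^1 = 4 × 0.41998782 × 0.25112 = 0.421869 (base)
P(M+4) = C(4,2) × 0.74888^2 × 0.25112^2 = 6 × 0.56082125 × 0.06306125 = 0.212197
Relative intensity = 0.212197 / 0.421869 × 100 = 50.30

50.30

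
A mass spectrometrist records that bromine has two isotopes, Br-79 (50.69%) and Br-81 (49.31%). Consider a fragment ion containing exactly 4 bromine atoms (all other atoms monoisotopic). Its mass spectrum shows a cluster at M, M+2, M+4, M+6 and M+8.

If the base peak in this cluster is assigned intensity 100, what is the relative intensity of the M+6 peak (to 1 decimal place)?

64.9

Term probabilities: M 0.0660, M+2 0.2569, M+4 0.3749, M+6 0.2431, M+8 0.0591. Base peak = M+4.
P(M+4) = C(4,2) × 0.5069^2 × 0.4931^2 = 6 × 0.25694761 × 0.24314761 = 0.374857 (base)
P(M+6) = C(4,3) × 0.5069^1 × 0.4931^3 = 4 × 0.5069 × 0.11989609 = 0.243101
Relative intensity = 0.243101 / 0.374857 × 100 = 64.9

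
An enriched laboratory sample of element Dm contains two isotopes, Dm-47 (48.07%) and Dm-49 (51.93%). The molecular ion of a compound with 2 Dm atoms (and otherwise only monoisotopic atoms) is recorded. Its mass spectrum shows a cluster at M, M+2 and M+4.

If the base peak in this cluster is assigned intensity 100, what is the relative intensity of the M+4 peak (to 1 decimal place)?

54.0

(0.4807 + 0.5193)^2 gives M 0.2311, M+2 0.4993, M+4 0.2697; the largest is M+2.
P(M+2) = C(2,1) × 0.4807^1 × 0.5193^1 = 2 × 0.4807 × 0.5193 = 0.499255 (base)
P(M+4) = C(2,2) × 0.4807^0 × 0.5193^2 = 1 × 1.0000 × 0.26967249 = 0.269672
Relative intensity = 0.269672 / 0.499255 × 100 = 54.0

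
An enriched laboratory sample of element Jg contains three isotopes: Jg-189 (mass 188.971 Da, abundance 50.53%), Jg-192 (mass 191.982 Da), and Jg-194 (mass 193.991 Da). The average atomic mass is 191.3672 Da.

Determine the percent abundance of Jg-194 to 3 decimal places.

The remaining 49.47% is split between Jg-192 (fraction x) and Jg-194 (fraction 0.4947 − x).
Substituting: 191.982x + 193.991(0.4947 − x) = 95.8801537
(191.982 − 193.991)x = -0.087194  ⇒  x = 0.04340, y = 0.45130
Jg-192: 4.340%, Jg-194: 45.130%.

45.130%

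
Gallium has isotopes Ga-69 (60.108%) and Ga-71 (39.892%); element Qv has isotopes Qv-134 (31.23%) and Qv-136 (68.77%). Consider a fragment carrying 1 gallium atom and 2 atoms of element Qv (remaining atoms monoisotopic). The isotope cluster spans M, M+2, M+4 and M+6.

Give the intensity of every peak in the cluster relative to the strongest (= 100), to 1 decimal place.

Gallium pattern (n=1): 0.60108 : 0.39892
Element Qv pattern (n=2): 0.09753129 : 0.42953742 : 0.47293129
Convolve the two distributions (both contribute in 2-u steps):
  M: 0.60108×0.09753129 = 0.058624
  M+2: 0.60108×0.42953742 + 0.39892×0.09753129 = 0.297094
  M+4: 0.60108×0.47293129 + 0.39892×0.42953742 = 0.455621
  M+6: 0.39892×0.47293129 = 0.188662
Scale to base peak (0.455621) = 100: 12.9 : 65.2 : 100.0 : 41.4

12.9 : 65.2 : 100.0 : 41.4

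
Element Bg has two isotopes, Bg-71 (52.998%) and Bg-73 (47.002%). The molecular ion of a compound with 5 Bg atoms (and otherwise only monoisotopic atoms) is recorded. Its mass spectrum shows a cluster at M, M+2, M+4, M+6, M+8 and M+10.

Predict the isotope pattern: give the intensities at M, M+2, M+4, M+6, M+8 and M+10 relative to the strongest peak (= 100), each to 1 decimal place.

The 5 Bg atoms are independent, so intensities follow the terms of (0.52998 + 0.47002)^5.
P(M) = 0.52998^5 = 0.041812
P(M+2) = 5 × 0.52998^4 × 0.47002^1 = 0.185406
P(M+4) = 10 × 0.52998^3 × 0.47002^2 = 0.328860
P(M+6) = 10 × 0.52998^2 × 0.47002^3 = 0.291654
P(M+8) = 5 × 0.52998^1 × 0.47002^4 = 0.129329
P(M+10) = 0.47002^5 = 0.022939
The M+4 peak is largest (0.328860); scaling to 100 gives 12.7 : 56.4 : 100.0 : 88.7 : 39.3 : 7.0.

12.7 : 56.4 : 100.0 : 88.7 : 39.3 : 7.0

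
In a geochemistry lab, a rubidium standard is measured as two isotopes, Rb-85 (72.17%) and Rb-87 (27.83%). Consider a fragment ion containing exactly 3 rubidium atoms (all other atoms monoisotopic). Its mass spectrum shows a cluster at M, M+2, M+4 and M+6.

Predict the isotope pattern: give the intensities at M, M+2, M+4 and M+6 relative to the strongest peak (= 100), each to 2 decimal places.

Each Rb atom is independently Rb-85 (p = 0.7217) or Rb-87 (q = 0.2783); the cluster is the binomial expansion (p + q)^3.
P(M) = 0.7217^3 = 0.375898
P(M+2) = 3 × 0.7217^2 × 0.2783^1 = 0.434858
P(M+4) = 3 × 0.7217^1 × 0.2783^2 = 0.167689
P(M+6) = 0.2783^3 = 0.021555
The M+2 peak is largest (0.434858); scaling to 100 gives 86.44 : 100.00 : 38.56 : 4.96.

86.44 : 100.00 : 38.56 : 4.96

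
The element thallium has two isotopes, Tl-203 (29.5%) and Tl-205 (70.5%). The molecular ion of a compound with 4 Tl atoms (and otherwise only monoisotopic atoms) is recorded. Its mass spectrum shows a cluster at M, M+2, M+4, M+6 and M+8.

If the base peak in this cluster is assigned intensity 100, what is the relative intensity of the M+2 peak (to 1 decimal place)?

Binomial terms of (0.295 + 0.705)^4: M 0.0076, M+2 0.0724, M+4 0.2595, M+6 0.4135, M+8 0.2470 → M+6 is the base peak.
P(M+6) = C(4,3) × 0.295^1 × 0.705^3 = 4 × 0.2950 × 0.35040263 = 0.413475 (base)
P(M+2) = C(4,1) × 0.295^3 × 0.705^1 = 4 × 0.02567237 × 0.7050 = 0.072396
Relative intensity = 0.072396 / 0.413475 × 100 = 17.5

17.5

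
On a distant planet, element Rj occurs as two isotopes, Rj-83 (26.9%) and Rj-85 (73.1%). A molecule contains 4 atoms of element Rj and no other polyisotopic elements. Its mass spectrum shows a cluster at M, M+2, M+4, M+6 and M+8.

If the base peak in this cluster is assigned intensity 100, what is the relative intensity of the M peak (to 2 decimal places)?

Binomial terms of (0.269 + 0.731)^4: M 0.0052, M+2 0.0569, M+4 0.2320, M+6 0.4203, M+8 0.2855 → M+6 is the base peak.
P(M+6) = C(4,3) × 0.269^1 × 0.731^3 = 4 × 0.2690 × 0.39061789 = 0.420305 (base)
P(M) = C(4,0) × 0.269^4 × 0.731^0 = 1 × 0.00523611 × 1.0000 = 0.005236
Relative intensity = 0.005236 / 0.420305 × 100 = 1.25

1.25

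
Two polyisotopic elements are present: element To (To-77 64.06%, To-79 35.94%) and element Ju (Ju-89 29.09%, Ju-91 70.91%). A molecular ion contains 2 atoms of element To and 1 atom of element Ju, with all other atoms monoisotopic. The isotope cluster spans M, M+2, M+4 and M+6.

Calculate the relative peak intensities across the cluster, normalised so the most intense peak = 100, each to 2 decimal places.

28.09 : 100.00 : 85.68 : 21.55

Element To pattern (n=2): 0.41036836 : 0.46046328 : 0.12916836
Element Ju pattern (n=1): 0.2909 : 0.7091
Convolve the two distributions (both contribute in 2-u steps):
  M: 0.41036836×0.2909 = 0.119376
  M+2: 0.41036836×0.7091 + 0.46046328×0.2909 = 0.424941
  M+4: 0.46046328×0.7091 + 0.12916836×0.2909 = 0.364090
  M+6: 0.12916836×0.7091 = 0.091593
Scale to base peak (0.424941) = 100: 28.09 : 100.00 : 85.68 : 21.55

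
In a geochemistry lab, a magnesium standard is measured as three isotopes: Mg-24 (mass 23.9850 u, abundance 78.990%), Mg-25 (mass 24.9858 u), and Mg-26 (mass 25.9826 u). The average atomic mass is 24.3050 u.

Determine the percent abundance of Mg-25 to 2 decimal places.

Let x and y be the fractions of Mg-25 and Mg-26. Then x + y = 1 − 0.78990 = 0.21010 and 24.9858x + 25.9826y = 24.3050 − 0.78990×23.9850 = 5.3592485.
Substituting: 24.9858x + 25.9826(0.21010 − x) = 5.3592485
(24.9858 − 25.9826)x = -0.09969576  ⇒  x = 0.10002, y = 0.11008
Mg-25: 10.00%, Mg-26: 11.01%.

10.00%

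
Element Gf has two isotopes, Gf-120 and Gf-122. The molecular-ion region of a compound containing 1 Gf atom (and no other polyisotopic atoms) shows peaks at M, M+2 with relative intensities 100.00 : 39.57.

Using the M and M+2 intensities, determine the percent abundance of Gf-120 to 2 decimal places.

Let p = fractional abundance of Gf-120. I(M+2)/I(M) = [C(1,1)·p^0·(1−p)] / p^1 = 1·(1−p)/p = 39.57/100.00 = 0.3957
(1−p)/p = 0.3957/1 = 0.3957  ⇒  p = 1/(1 + 0.3957) = 0.7165
Gf-120: 71.65%, Gf-122: 28.35%.

71.65%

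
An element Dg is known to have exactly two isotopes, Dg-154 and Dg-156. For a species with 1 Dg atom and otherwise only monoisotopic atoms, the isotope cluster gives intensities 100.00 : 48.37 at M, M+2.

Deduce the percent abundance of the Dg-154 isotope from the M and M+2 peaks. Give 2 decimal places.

67.40%

If p is the fraction of Dg that is Dg-154, then I(M+2)/I(M) = [C(1,1)·p^0·(1−p)] / p^1 = 1·(1−p)/p = 48.37/100.00 = 0.4837
(1−p)/p = 0.4837/1 = 0.4837  ⇒  p = 1/(1 + 0.4837) = 0.6740
Dg-154: 67.40%, Dg-156: 32.60%.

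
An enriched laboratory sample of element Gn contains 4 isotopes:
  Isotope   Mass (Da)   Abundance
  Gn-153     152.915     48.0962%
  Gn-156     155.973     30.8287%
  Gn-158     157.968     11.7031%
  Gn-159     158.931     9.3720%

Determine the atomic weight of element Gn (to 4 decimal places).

155.0129 Da

The abundance-weighted mean is 0.480962 × 152.915 + 0.308287 × 155.973 + 0.117031 × 157.968 + 0.093720 × 158.931
= 73.54630 + 48.08445 + 18.48715 + 14.89501 = 155.01291 Da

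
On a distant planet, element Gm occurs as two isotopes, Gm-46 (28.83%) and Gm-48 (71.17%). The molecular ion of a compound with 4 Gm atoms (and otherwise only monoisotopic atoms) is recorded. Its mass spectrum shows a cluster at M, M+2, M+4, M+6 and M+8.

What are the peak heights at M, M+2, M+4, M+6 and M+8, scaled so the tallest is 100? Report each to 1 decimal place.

The 4 Gm atoms are independent, so intensities follow the terms of (0.2883 + 0.7117)^4.
P(M) = 0.2883^4 = 0.006908
P(M+2) = 4 × 0.2883^3 × 0.7117^1 = 0.068217
P(M+4) = 6 × 0.2883^2 × 0.7117^2 = 0.252601
P(M+6) = 4 × 0.2883^1 × 0.7117^3 = 0.415715
P(M+8) = 0.7117^4 = 0.256559
The M+6 peak is largest (0.415715); scaling to 100 gives 1.7 : 16.4 : 60.8 : 100.0 : 61.7.

1.7 : 16.4 : 60.8 : 100.0 : 61.7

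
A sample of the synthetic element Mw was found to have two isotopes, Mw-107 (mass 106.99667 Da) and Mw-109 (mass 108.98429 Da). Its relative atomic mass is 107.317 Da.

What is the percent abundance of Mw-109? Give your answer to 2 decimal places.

16.12%

Writing the weighted mean with unknown fraction x of Mw-107:
106.99667·x + 108.98429·(1 − x) = 107.317
(106.99667 − 108.98429)·x = 107.317 − 108.98429
x = -1.66729 / -1.98762 = 0.83884 → 83.88% Mw-107, 16.12% Mw-109.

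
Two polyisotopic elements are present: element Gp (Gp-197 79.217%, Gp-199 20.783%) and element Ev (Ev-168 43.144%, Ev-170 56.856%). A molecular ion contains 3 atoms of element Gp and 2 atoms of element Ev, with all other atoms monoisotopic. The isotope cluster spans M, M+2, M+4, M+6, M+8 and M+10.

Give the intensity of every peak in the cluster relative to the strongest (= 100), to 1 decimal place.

24.9 : 85.2 : 100.0 : 48.0 : 10.1 : 0.8

Element Gp pattern (n=3): 0.49711306 : 0.39126074 : 0.10264933 : 0.00897687
Element Ev pattern (n=2): 0.18614047 : 0.49059905 : 0.32326047
Convolve the two distributions (both contribute in 2-u steps):
  M: 0.49711306×0.18614047 = 0.092533
  M+2: 0.49711306×0.49059905 + 0.39126074×0.18614047 = 0.316713
  M+4: 0.49711306×0.32326047 + 0.39126074×0.49059905 + 0.10264933×0.18614047 = 0.371756
  M+6: 0.39126074×0.32326047 + 0.10264933×0.49059905 + 0.00897687×0.18614047 = 0.178510
  M+8: 0.10264933×0.32326047 + 0.00897687×0.49059905 = 0.037587
  M+10: 0.00897687×0.32326047 = 0.002902
Scale to base peak (0.371756) = 100: 24.9 : 85.2 : 100.0 : 48.0 : 10.1 : 0.8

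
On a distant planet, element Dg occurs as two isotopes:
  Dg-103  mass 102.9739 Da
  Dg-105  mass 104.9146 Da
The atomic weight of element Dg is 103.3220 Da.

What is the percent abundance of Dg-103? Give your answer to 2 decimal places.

Let x be the fractional abundance of Dg-103; then Dg-105 has abundance 1 − x.
102.9739·x + 104.9146·(1 − x) = 103.3220
(102.9739 − 104.9146)·x = 103.3220 − 104.9146
x = -1.5926 / -1.9407 = 0.82063 → 82.06% Dg-103, 17.94% Dg-105.

82.06%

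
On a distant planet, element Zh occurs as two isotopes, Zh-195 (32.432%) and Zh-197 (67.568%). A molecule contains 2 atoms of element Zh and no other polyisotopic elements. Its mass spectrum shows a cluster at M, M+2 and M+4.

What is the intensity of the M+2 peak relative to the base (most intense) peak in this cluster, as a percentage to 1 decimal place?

Binomial terms of (0.32432 + 0.67568)^2: M 0.1052, M+2 0.4383, M+4 0.4565 → M+4 is the base peak.
P(M+4) = C(2,2) × 0.32432^0 × 0.67568^2 = 1 × 1.0000 × 0.45654346 = 0.456543 (base)
P(M+2) = C(2,1) × 0.32432^1 × 0.67568^1 = 2 × 0.32432 × 0.67568 = 0.438273
Relative intensity = 0.438273 / 0.456543 × 100 = 96.0

96.0%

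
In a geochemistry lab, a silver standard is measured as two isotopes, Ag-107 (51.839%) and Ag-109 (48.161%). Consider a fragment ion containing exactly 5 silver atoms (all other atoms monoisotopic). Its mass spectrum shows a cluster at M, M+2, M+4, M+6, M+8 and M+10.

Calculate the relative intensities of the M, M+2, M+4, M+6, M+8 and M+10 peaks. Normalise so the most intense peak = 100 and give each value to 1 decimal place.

11.6 : 53.8 : 100.0 : 92.9 : 43.2 : 8.0

The 5 Ag atoms are independent, so intensities follow the terms of (0.51839 + 0.48161)^5.
P(M) = 0.51839^5 = 0.037435
P(M+2) = 5 × 0.51839^4 × 0.48161^1 = 0.173897
P(M+4) = 10 × 0.51839^3 × 0.48161^2 = 0.323118
P(M+6) = 10 × 0.51839^2 × 0.48161^3 = 0.300192
P(M+8) = 5 × 0.51839^1 × 0.48161^4 = 0.139447
P(M+10) = 0.48161^5 = 0.025911
The M+4 peak is largest (0.323118); scaling to 100 gives 11.6 : 53.8 : 100.0 : 92.9 : 43.2 : 8.0.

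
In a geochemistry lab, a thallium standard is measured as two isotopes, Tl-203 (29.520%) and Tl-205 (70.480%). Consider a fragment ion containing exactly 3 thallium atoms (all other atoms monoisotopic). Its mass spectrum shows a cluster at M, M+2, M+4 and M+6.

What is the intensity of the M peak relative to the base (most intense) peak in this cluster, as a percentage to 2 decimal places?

Binomial terms of (0.29520 + 0.70480)^3: M 0.0257, M+2 0.1843, M+4 0.4399, M+6 0.3501 → M+4 is the base peak.
P(M+4) = C(3,2) × 0.29520^1 × 0.70480^2 = 3 × 0.2952 × 0.49674304 = 0.439916 (base)
P(M) = C(3,0) × 0.29520^3 × 0.70480^0 = 1 × 0.02572463 × 1.0000 = 0.025725
Relative intensity = 0.025725 / 0.439916 × 100 = 5.85

5.85%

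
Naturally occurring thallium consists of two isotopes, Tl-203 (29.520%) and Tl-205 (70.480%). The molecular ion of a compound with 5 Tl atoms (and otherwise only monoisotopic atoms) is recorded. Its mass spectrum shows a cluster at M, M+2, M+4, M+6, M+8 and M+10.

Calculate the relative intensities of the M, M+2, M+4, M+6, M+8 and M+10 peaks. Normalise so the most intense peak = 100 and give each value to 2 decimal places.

0.62 : 7.35 : 35.09 : 83.77 : 100.00 : 47.75

Expanding (0.29520 + 0.70480)^5:
P(M) = 0.29520^5 = 0.002242
P(M+2) = 5 × 0.29520^4 × 0.70480^1 = 0.026761
P(M+4) = 10 × 0.29520^3 × 0.70480^2 = 0.127785
P(M+6) = 10 × 0.29520^2 × 0.70480^3 = 0.305092
P(M+8) = 5 × 0.29520^1 × 0.70480^4 = 0.364208
P(M+10) = 0.70480^5 = 0.173912
The M+8 peak is largest (0.364208); scaling to 100 gives 0.62 : 7.35 : 35.09 : 83.77 : 100.00 : 47.75.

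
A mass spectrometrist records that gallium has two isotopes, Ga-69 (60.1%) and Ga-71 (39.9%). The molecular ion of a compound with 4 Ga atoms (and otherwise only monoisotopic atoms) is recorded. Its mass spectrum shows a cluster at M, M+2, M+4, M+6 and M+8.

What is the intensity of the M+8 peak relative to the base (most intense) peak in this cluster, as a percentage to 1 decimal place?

Binomial terms of (0.601 + 0.399)^4: M 0.1305, M+2 0.3465, M+4 0.3450, M+6 0.1527, M+8 0.0253 → M+2 is the base peak.
P(M+2) = C(4,1) × 0.601^3 × 0.399^1 = 4 × 0.2170818 × 0.3990 = 0.346463 (base)
P(M+8) = C(4,4) × 0.601^0 × 0.399^4 = 1 × 1.0000 × 0.02534496 = 0.025345
Relative intensity = 0.025345 / 0.346463 × 100 = 7.3

7.3%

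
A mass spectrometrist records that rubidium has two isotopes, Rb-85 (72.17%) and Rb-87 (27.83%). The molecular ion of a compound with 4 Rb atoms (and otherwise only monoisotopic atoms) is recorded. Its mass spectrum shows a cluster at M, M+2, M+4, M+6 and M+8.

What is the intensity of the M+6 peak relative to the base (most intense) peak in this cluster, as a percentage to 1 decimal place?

14.9%

(0.7217 + 0.2783)^4 gives M 0.2713, M+2 0.4184, M+4 0.2420, M+6 0.0622, M+8 0.0060; the largest is M+2.
P(M+2) = C(4,1) × 0.7217^3 × 0.2783^1 = 4 × 0.37589809 × 0.2783 = 0.418450 (base)
P(M+6) = C(4,3) × 0.7217^1 × 0.2783^3 = 4 × 0.7217 × 0.02155458 = 0.062224
Relative intensity = 0.062224 / 0.418450 × 100 = 14.9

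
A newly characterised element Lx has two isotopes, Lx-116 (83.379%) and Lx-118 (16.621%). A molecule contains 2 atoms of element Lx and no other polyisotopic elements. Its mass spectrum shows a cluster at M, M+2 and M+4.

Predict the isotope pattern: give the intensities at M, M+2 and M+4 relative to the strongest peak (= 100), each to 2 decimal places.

Expanding (0.83379 + 0.16621)^2:
P(M) = 0.83379^2 = 0.695206
P(M+2) = 2 × 0.83379^1 × 0.16621^1 = 0.277168
P(M+4) = 0.16621^2 = 0.027626
The M peak is largest (0.695206); scaling to 100 gives 100.00 : 39.87 : 3.97.

100.00 : 39.87 : 3.97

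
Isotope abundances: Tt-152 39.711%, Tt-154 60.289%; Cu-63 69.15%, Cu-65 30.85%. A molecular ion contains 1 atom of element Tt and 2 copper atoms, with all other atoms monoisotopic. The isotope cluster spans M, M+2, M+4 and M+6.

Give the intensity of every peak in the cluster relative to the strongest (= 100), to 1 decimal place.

Element Tt pattern (n=1): 0.39711 : 0.60289
Copper pattern (n=2): 0.47817225 : 0.4266555 : 0.09517225
Convolve the two distributions (both contribute in 2-u steps):
  M: 0.39711×0.47817225 = 0.189887
  M+2: 0.39711×0.4266555 + 0.60289×0.47817225 = 0.457714
  M+4: 0.39711×0.09517225 + 0.60289×0.4266555 = 0.295020
  M+6: 0.60289×0.09517225 = 0.057378
Scale to base peak (0.457714) = 100: 41.5 : 100.0 : 64.5 : 12.5

41.5 : 100.0 : 64.5 : 12.5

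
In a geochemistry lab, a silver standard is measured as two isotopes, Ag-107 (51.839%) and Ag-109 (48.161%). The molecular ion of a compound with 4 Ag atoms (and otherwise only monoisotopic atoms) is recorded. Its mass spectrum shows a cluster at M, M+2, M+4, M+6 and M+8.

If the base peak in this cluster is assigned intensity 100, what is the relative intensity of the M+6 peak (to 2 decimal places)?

61.94

Binomial terms of (0.51839 + 0.48161)^4: M 0.0722, M+2 0.2684, M+4 0.3740, M+6 0.2316, M+8 0.0538 → M+4 is the base peak.
P(M+4) = C(4,2) × 0.51839^2 × 0.48161^2 = 6 × 0.26872819 × 0.23194819 = 0.373986 (base)
P(M+6) = C(4,3) × 0.51839^1 × 0.48161^3 = 4 × 0.51839 × 0.11170857 = 0.231634
Relative intensity = 0.231634 / 0.373986 × 100 = 61.94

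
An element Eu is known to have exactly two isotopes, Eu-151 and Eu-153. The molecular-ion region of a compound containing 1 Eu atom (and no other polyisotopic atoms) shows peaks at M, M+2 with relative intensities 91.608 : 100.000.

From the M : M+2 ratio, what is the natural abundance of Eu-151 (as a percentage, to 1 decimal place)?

Let p = fractional abundance of Eu-151. I(M+2)/I(M) = [C(1,1)·p^0·(1−p)] / p^1 = 1·(1−p)/p = 100.000/91.608 = 1.0916
(1−p)/p = 1.0916/1 = 1.0916  ⇒  p = 1/(1 + 1.0916) = 0.4781
Eu-151: 47.8%, Eu-153: 52.2%.

47.8%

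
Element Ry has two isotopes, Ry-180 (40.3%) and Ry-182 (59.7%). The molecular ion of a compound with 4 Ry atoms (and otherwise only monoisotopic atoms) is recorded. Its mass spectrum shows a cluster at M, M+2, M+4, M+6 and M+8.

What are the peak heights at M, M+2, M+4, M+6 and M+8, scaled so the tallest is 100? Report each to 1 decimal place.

7.6 : 45.0 : 100.0 : 98.8 : 36.6

Expanding (0.403 + 0.597)^4:
P(M) = 0.403^4 = 0.026377
P(M+2) = 4 × 0.403^3 × 0.597^1 = 0.156297
P(M+4) = 6 × 0.403^2 × 0.597^2 = 0.347304
P(M+6) = 4 × 0.403^1 × 0.597^3 = 0.342995
P(M+8) = 0.597^4 = 0.127027
The M+4 peak is largest (0.347304); scaling to 100 gives 7.6 : 45.0 : 100.0 : 98.8 : 36.6.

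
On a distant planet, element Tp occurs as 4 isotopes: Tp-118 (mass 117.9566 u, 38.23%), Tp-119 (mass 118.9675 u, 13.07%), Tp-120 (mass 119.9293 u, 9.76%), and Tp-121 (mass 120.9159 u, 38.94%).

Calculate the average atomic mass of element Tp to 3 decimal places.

Weight each isotope mass by its fractional abundance: 0.3823 × 117.9566 + 0.1307 × 118.9675 + 0.0976 × 119.9293 + 0.3894 × 120.9159
= 45.09481 + 15.54905 + 11.70510 + 47.08465 = 119.43361 u

119.434 u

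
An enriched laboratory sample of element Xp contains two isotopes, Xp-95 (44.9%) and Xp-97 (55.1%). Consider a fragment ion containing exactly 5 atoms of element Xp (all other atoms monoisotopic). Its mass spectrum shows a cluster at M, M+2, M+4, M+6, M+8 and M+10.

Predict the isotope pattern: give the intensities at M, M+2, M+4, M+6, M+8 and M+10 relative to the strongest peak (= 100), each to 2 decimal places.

5.41 : 33.20 : 81.49 : 100.00 : 61.36 : 15.06

Expanding (0.449 + 0.551)^5:
P(M) = 0.449^5 = 0.018249
P(M+2) = 5 × 0.449^4 × 0.551^1 = 0.111971
P(M+4) = 10 × 0.449^3 × 0.551^2 = 0.274816
P(M+6) = 10 × 0.449^2 × 0.551^3 = 0.337247
P(M+8) = 5 × 0.449^1 × 0.551^4 = 0.206930
P(M+10) = 0.551^5 = 0.050788
The M+6 peak is largest (0.337247); scaling to 100 gives 5.41 : 33.20 : 81.49 : 100.00 : 61.36 : 15.06.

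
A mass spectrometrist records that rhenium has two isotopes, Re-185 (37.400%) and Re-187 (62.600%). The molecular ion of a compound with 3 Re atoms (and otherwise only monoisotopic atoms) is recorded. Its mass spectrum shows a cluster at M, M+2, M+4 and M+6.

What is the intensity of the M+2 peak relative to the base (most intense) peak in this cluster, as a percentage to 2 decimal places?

Term probabilities: M 0.0523, M+2 0.2627, M+4 0.4397, M+6 0.2453. Base peak = M+4.
P(M+4) = C(3,2) × 0.37400^1 × 0.62600^2 = 3 × 0.3740 × 0.391876 = 0.439685 (base)
P(M+2) = C(3,1) × 0.37400^2 × 0.62600^1 = 3 × 0.139876 × 0.6260 = 0.262687
Relative intensity = 0.262687 / 0.439685 × 100 = 59.74

59.74%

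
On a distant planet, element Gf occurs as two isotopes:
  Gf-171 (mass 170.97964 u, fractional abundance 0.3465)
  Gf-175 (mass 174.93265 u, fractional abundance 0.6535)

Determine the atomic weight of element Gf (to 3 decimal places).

173.563 u

Average mass = Σ (abundance × isotope mass) = 0.3465 × 170.97964 + 0.6535 × 174.93265
= 59.244445 + 114.318487 = 173.562932 u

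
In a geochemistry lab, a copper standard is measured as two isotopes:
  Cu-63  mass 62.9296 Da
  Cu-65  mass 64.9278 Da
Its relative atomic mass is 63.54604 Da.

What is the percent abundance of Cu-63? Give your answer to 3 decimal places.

Writing the weighted mean with unknown fraction x of Cu-63:
62.9296·x + 64.9278·(1 − x) = 63.54604
(62.9296 − 64.9278)·x = 63.54604 − 64.9278
x = -1.38176 / -1.9982 = 0.69150 → 69.150% Cu-63, 30.850% Cu-65.

69.150%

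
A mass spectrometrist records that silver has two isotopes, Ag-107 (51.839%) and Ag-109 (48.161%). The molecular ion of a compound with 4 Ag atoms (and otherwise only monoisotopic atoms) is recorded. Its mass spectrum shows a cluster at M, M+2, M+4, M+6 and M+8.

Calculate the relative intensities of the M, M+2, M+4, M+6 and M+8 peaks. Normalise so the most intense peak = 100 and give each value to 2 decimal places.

Each Ag atom is independently Ag-107 (p = 0.51839) or Ag-109 (q = 0.48161); the cluster is the binomial expansion (p + q)^4.
P(M) = 0.51839^4 = 0.072215
P(M+2) = 4 × 0.51839^3 × 0.48161^1 = 0.268365
P(M+4) = 6 × 0.51839^2 × 0.48161^2 = 0.373986
P(M+6) = 4 × 0.51839^1 × 0.48161^3 = 0.231634
P(M+8) = 0.48161^4 = 0.053800
The M+4 peak is largest (0.373986); scaling to 100 gives 19.31 : 71.76 : 100.00 : 61.94 : 14.39.

19.31 : 71.76 : 100.00 : 61.94 : 14.39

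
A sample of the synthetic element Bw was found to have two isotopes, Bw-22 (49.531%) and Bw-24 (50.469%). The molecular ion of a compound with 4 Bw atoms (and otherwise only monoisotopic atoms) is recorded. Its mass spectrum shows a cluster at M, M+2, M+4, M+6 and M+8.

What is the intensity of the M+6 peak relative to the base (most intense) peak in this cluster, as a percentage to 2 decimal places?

67.93%

Binomial terms of (0.49531 + 0.50469)^4: M 0.0602, M+2 0.2453, M+4 0.3749, M+6 0.2547, M+8 0.0649 → M+4 is the base peak.
P(M+4) = C(4,2) × 0.49531^2 × 0.50469^2 = 6 × 0.245332 × 0.254712 = 0.374934 (base)
P(M+6) = C(4,3) × 0.49531^1 × 0.50469^3 = 4 × 0.49531 × 0.1285506 = 0.254690
Relative intensity = 0.254690 / 0.374934 × 100 = 67.93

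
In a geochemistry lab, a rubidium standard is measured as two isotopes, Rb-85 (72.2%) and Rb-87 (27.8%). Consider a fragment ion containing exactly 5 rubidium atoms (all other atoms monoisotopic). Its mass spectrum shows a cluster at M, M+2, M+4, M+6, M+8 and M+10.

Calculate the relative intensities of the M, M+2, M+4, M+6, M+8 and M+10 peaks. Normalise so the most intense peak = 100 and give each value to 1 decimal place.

51.9 : 100.0 : 77.0 : 29.7 : 5.7 : 0.4

The 5 Rb atoms are independent, so intensities follow the terms of (0.722 + 0.278)^5.
P(M) = 0.722^5 = 0.196194
P(M+2) = 5 × 0.722^4 × 0.278^1 = 0.377714
P(M+4) = 10 × 0.722^3 × 0.278^2 = 0.290872
P(M+6) = 10 × 0.722^2 × 0.278^3 = 0.111998
P(M+8) = 5 × 0.722^1 × 0.278^4 = 0.021562
P(M+10) = 0.278^5 = 0.001660
The M+2 peak is largest (0.377714); scaling to 100 gives 51.9 : 100.0 : 77.0 : 29.7 : 5.7 : 0.4.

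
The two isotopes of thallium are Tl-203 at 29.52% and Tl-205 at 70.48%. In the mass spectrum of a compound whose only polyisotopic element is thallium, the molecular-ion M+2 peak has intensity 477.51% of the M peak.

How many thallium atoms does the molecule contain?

2

With n Tl atoms, P(M+2)/P(M) = C(n,1)·p^(n−1)q / p^n = n·q/p = n · 0.7048/0.2952.
n = 4.7751 × 0.2952/0.7048 = 2.00 ≈ 2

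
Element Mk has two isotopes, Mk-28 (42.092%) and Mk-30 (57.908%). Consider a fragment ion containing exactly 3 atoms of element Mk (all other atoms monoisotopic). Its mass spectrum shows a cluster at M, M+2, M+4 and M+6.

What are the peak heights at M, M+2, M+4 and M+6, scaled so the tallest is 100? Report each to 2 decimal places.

17.61 : 72.69 : 100.00 : 45.86

Each Mk atom is independently Mk-28 (p = 0.42092) or Mk-30 (q = 0.57908); the cluster is the binomial expansion (p + q)^3.
P(M) = 0.42092^3 = 0.074576
P(M+2) = 3 × 0.42092^2 × 0.57908^1 = 0.307793
P(M+4) = 3 × 0.42092^1 × 0.57908^2 = 0.423446
P(M+6) = 0.57908^3 = 0.194185
The M+4 peak is largest (0.423446); scaling to 100 gives 17.61 : 72.69 : 100.00 : 45.86.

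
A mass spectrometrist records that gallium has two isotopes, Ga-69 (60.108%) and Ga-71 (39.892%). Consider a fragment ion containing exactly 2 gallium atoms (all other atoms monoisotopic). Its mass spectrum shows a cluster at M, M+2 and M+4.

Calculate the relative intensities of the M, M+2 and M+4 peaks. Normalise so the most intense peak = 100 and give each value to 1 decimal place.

Expanding (0.60108 + 0.39892)^2:
P(M) = 0.60108^2 = 0.361297
P(M+2) = 2 × 0.60108^1 × 0.39892^1 = 0.479566
P(M+4) = 0.39892^2 = 0.159137
The M+2 peak is largest (0.479566); scaling to 100 gives 75.3 : 100.0 : 33.2.

75.3 : 100.0 : 33.2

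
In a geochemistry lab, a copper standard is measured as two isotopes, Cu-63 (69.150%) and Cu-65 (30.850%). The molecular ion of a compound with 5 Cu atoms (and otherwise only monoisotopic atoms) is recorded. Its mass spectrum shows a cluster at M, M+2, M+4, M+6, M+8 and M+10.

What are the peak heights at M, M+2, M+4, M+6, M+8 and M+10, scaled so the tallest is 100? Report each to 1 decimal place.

The 5 Cu atoms are independent, so intensities follow the terms of (0.69150 + 0.30850)^5.
P(M) = 0.69150^5 = 0.158111
P(M+2) = 5 × 0.69150^4 × 0.30850^1 = 0.352691
P(M+4) = 10 × 0.69150^3 × 0.30850^2 = 0.314693
P(M+6) = 10 × 0.69150^2 × 0.30850^3 = 0.140394
P(M+8) = 5 × 0.69150^1 × 0.30850^4 = 0.031317
P(M+10) = 0.30850^5 = 0.002794
The M+2 peak is largest (0.352691); scaling to 100 gives 44.8 : 100.0 : 89.2 : 39.8 : 8.9 : 0.8.

44.8 : 100.0 : 89.2 : 39.8 : 8.9 : 0.8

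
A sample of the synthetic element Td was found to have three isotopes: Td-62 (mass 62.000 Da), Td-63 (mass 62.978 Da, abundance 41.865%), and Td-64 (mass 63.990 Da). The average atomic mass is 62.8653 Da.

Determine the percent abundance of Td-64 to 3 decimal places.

22.908%

Let x and y be the fractions of Td-62 and Td-64. Then x + y = 1 − 0.41865 = 0.58135 and 62.000x + 63.990y = 62.8653 − 0.41865×62.978 = 36.4995603.
Substituting: 62.000x + 63.990(0.58135 − x) = 36.4995603
(62.000 − 63.990)x = -0.7010262  ⇒  x = 0.35227, y = 0.22908
Td-62: 35.227%, Td-64: 22.908%.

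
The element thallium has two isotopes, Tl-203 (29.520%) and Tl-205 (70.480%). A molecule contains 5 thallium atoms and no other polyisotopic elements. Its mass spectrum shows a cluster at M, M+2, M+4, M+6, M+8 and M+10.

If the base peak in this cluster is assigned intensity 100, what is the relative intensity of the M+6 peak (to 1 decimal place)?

Binomial terms of (0.29520 + 0.70480)^5: M 0.0022, M+2 0.0268, M+4 0.1278, M+6 0.3051, M+8 0.3642, M+10 0.1739 → M+8 is the base peak.
P(M+8) = C(5,4) × 0.29520^1 × 0.70480^4 = 5 × 0.2952 × 0.24675365 = 0.364208 (base)
P(M+6) = C(5,3) × 0.29520^2 × 0.70480^3 = 10 × 0.08714304 × 0.35010449 = 0.305092
Relative intensity = 0.305092 / 0.364208 × 100 = 83.8

83.8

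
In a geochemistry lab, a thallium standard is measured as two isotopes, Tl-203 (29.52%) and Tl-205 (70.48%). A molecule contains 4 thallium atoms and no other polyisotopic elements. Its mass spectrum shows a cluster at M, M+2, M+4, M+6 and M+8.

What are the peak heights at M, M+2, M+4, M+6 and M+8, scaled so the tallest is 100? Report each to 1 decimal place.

The 4 Tl atoms are independent, so intensities follow the terms of (0.2952 + 0.7048)^4.
P(M) = 0.2952^4 = 0.007594
P(M+2) = 4 × 0.2952^3 × 0.7048^1 = 0.072523
P(M+4) = 6 × 0.2952^2 × 0.7048^2 = 0.259726
P(M+6) = 4 × 0.2952^1 × 0.7048^3 = 0.413403
P(M+8) = 0.7048^4 = 0.246754
The M+6 peak is largest (0.413403); scaling to 100 gives 1.8 : 17.5 : 62.8 : 100.0 : 59.7.

1.8 : 17.5 : 62.8 : 100.0 : 59.7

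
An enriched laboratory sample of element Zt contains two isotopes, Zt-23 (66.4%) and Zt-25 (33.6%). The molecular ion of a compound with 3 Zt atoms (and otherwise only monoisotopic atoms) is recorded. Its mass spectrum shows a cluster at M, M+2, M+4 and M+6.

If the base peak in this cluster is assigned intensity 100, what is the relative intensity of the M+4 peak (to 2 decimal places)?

Binomial terms of (0.664 + 0.336)^3: M 0.2928, M+2 0.4444, M+4 0.2249, M+6 0.0379 → M+2 is the base peak.
P(M+2) = C(3,1) × 0.664^2 × 0.336^1 = 3 × 0.440896 × 0.3360 = 0.444423 (base)
P(M+4) = C(3,2) × 0.664^1 × 0.336^2 = 3 × 0.6640 × 0.112896 = 0.224889
Relative intensity = 0.224889 / 0.444423 × 100 = 50.60

50.60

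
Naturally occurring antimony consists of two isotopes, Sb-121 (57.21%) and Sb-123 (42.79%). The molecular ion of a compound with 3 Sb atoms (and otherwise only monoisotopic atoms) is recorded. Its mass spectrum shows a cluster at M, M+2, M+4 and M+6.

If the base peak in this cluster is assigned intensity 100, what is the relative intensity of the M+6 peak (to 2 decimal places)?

18.65

(0.5721 + 0.4279)^3 gives M 0.1872, M+2 0.4202, M+4 0.3143, M+6 0.0783; the largest is M+2.
P(M+2) = C(3,1) × 0.5721^2 × 0.4279^1 = 3 × 0.32729841 × 0.4279 = 0.420153 (base)
P(M+6) = C(3,3) × 0.5721^0 × 0.4279^3 = 1 × 1.0000 × 0.07834781 = 0.078348
Relative intensity = 0.078348 / 0.420153 × 100 = 18.65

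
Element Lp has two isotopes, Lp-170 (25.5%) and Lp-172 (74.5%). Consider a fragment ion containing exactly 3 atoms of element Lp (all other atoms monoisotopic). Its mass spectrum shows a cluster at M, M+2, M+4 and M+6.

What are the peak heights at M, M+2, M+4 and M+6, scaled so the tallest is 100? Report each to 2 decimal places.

3.91 : 34.23 : 100.00 : 97.39

The 3 Lp atoms are independent, so intensities follow the terms of (0.255 + 0.745)^3.
P(M) = 0.255^3 = 0.016581
P(M+2) = 3 × 0.255^2 × 0.745^1 = 0.145331
P(M+4) = 3 × 0.255^1 × 0.745^2 = 0.424594
P(M+6) = 0.745^3 = 0.413494
The M+4 peak is largest (0.424594); scaling to 100 gives 3.91 : 34.23 : 100.00 : 97.39.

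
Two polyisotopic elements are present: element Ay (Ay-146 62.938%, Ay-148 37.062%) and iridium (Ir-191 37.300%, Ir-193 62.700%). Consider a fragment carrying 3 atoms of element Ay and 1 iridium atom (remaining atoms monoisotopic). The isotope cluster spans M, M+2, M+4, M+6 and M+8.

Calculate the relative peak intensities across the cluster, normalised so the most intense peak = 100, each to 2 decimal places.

24.94 : 85.98 : 100.00 : 48.70 : 8.56

Element Ay pattern (n=3): 0.24930949 : 0.44042908 : 0.25935337 : 0.05090806
Iridium pattern (n=1): 0.3730 : 0.6270
Convolve the two distributions (both contribute in 2-u steps):
  M: 0.24930949×0.3730 = 0.092992
  M+2: 0.24930949×0.6270 + 0.44042908×0.3730 = 0.320597
  M+4: 0.44042908×0.6270 + 0.25935337×0.3730 = 0.372888
  M+6: 0.25935337×0.6270 + 0.05090806×0.3730 = 0.181603
  M+8: 0.05090806×0.6270 = 0.031919
Scale to base peak (0.372888) = 100: 24.94 : 85.98 : 100.00 : 48.70 : 8.56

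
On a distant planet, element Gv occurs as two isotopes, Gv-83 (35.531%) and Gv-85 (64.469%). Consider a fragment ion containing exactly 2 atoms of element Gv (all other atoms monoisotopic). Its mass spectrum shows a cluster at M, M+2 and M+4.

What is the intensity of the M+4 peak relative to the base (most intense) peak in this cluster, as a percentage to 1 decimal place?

(0.35531 + 0.64469)^2 gives M 0.1262, M+2 0.4581, M+4 0.4156; the largest is M+2.
P(M+2) = C(2,1) × 0.35531^1 × 0.64469^1 = 2 × 0.35531 × 0.64469 = 0.458130 (base)
P(M+4) = C(2,2) × 0.35531^0 × 0.64469^2 = 1 × 1.0000 × 0.4156252 = 0.415625
Relative intensity = 0.415625 / 0.458130 × 100 = 90.7

90.7%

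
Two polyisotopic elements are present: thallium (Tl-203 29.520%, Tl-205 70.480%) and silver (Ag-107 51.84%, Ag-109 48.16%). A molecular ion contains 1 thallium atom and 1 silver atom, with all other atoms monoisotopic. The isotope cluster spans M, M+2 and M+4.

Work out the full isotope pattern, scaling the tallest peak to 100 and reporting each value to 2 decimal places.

30.15 : 100.00 : 66.88

Thallium pattern (n=1): 0.2952 : 0.7048
Silver pattern (n=1): 0.5184 : 0.4816
Convolve the two distributions (both contribute in 2-u steps):
  M: 0.2952×0.5184 = 0.153032
  M+2: 0.2952×0.4816 + 0.7048×0.5184 = 0.507537
  M+4: 0.7048×0.4816 = 0.339432
Scale to base peak (0.507537) = 100: 30.15 : 100.00 : 66.88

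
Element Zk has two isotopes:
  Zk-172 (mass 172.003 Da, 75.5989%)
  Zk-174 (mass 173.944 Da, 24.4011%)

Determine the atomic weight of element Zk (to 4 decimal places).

Weight each isotope mass by its fractional abundance: 0.755989 × 172.003 + 0.244011 × 173.944
= 130.03238 + 42.44425 = 172.47663 Da

172.4766 Da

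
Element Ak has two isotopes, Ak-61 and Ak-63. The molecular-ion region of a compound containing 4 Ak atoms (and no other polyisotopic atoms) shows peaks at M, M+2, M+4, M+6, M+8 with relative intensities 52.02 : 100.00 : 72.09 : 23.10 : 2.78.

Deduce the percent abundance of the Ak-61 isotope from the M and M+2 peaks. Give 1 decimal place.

If p is the fraction of Ak that is Ak-61, then I(M+2)/I(M) = [C(4,1)·p^3·(1−p)] / p^4 = 4·(1−p)/p = 100.00/52.02 = 1.9223
(1−p)/p = 1.9223/4 = 0.4806  ⇒  p = 1/(1 + 0.4806) = 0.6754
Ak-61: 67.5%, Ak-63: 32.5%.

67.5%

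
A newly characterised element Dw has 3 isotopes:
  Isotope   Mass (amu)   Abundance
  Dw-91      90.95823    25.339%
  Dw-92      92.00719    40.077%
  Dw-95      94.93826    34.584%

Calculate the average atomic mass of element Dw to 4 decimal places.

92.7551 amu

Weight each isotope mass by its fractional abundance: 0.25339 × 90.95823 + 0.40077 × 92.00719 + 0.34584 × 94.93826
= 23.047906 + 36.873722 + 32.833448 = 92.755076 amu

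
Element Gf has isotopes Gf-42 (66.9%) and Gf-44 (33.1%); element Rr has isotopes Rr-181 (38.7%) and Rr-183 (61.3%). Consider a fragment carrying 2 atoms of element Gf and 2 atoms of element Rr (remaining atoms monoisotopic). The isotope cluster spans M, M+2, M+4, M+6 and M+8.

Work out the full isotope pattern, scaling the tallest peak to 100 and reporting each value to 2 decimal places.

16.98 : 70.60 : 100.00 : 55.33 : 10.43

Element Gf pattern (n=2): 0.447561 : 0.442878 : 0.109561
Element Rr pattern (n=2): 0.149769 : 0.474462 : 0.375769
Convolve the two distributions (both contribute in 2-u steps):
  M: 0.447561×0.149769 = 0.067031
  M+2: 0.447561×0.474462 + 0.442878×0.149769 = 0.278680
  M+4: 0.447561×0.375769 + 0.442878×0.474462 + 0.109561×0.149769 = 0.394717
  M+6: 0.442878×0.375769 + 0.109561×0.474462 = 0.218402
  M+8: 0.109561×0.375769 = 0.041170
Scale to base peak (0.394717) = 100: 16.98 : 70.60 : 100.00 : 55.33 : 10.43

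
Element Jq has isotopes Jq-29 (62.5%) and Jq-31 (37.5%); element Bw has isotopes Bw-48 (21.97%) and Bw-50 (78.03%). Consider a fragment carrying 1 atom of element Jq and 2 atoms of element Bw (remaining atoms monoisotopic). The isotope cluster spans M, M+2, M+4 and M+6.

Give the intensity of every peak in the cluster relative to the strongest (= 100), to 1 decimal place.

Element Jq pattern (n=1): 0.6250 : 0.3750
Element Bw pattern (n=2): 0.04826809 : 0.34286382 : 0.60886809
Convolve the two distributions (both contribute in 2-u steps):
  M: 0.6250×0.04826809 = 0.030168
  M+2: 0.6250×0.34286382 + 0.3750×0.04826809 = 0.232390
  M+4: 0.6250×0.60886809 + 0.3750×0.34286382 = 0.509116
  M+6: 0.3750×0.60886809 = 0.228326
Scale to base peak (0.509116) = 100: 5.9 : 45.6 : 100.0 : 44.8

5.9 : 45.6 : 100.0 : 44.8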